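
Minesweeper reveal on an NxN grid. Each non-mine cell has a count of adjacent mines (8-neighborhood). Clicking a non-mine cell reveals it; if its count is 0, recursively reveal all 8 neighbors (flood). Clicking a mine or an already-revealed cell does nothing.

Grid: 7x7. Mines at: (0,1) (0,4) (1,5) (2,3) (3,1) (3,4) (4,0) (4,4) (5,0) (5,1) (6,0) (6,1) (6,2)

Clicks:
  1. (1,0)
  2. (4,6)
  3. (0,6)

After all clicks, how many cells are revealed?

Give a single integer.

Click 1 (1,0) count=1: revealed 1 new [(1,0)] -> total=1
Click 2 (4,6) count=0: revealed 14 new [(2,5) (2,6) (3,5) (3,6) (4,5) (4,6) (5,3) (5,4) (5,5) (5,6) (6,3) (6,4) (6,5) (6,6)] -> total=15
Click 3 (0,6) count=1: revealed 1 new [(0,6)] -> total=16

Answer: 16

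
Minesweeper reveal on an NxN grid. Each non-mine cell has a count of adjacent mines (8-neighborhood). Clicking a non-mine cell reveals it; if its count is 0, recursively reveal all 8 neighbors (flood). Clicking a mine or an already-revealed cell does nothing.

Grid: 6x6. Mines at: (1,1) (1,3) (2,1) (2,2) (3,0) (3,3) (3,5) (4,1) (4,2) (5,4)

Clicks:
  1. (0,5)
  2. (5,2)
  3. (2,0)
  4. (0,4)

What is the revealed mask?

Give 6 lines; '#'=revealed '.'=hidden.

Click 1 (0,5) count=0: revealed 6 new [(0,4) (0,5) (1,4) (1,5) (2,4) (2,5)] -> total=6
Click 2 (5,2) count=2: revealed 1 new [(5,2)] -> total=7
Click 3 (2,0) count=3: revealed 1 new [(2,0)] -> total=8
Click 4 (0,4) count=1: revealed 0 new [(none)] -> total=8

Answer: ....##
....##
#...##
......
......
..#...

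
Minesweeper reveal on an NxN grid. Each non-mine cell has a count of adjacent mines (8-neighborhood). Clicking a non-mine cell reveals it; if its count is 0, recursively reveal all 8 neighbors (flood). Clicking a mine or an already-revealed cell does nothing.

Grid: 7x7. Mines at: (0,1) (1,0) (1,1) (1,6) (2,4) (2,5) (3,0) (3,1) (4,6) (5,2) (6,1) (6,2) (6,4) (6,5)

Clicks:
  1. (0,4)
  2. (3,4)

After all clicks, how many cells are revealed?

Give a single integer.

Click 1 (0,4) count=0: revealed 8 new [(0,2) (0,3) (0,4) (0,5) (1,2) (1,3) (1,4) (1,5)] -> total=8
Click 2 (3,4) count=2: revealed 1 new [(3,4)] -> total=9

Answer: 9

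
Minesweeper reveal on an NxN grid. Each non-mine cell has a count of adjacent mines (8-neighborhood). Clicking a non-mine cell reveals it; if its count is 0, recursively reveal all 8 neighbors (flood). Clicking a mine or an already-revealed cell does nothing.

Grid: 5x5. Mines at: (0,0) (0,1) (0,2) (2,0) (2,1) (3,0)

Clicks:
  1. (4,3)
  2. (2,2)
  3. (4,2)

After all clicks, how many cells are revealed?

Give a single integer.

Click 1 (4,3) count=0: revealed 16 new [(0,3) (0,4) (1,2) (1,3) (1,4) (2,2) (2,3) (2,4) (3,1) (3,2) (3,3) (3,4) (4,1) (4,2) (4,3) (4,4)] -> total=16
Click 2 (2,2) count=1: revealed 0 new [(none)] -> total=16
Click 3 (4,2) count=0: revealed 0 new [(none)] -> total=16

Answer: 16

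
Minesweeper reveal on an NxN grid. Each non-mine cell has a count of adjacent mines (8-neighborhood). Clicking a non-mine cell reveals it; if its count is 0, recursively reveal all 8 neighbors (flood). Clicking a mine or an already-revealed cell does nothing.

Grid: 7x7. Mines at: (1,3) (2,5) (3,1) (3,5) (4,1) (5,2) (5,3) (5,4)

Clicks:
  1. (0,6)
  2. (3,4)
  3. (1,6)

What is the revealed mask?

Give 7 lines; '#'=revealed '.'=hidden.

Click 1 (0,6) count=0: revealed 6 new [(0,4) (0,5) (0,6) (1,4) (1,5) (1,6)] -> total=6
Click 2 (3,4) count=2: revealed 1 new [(3,4)] -> total=7
Click 3 (1,6) count=1: revealed 0 new [(none)] -> total=7

Answer: ....###
....###
.......
....#..
.......
.......
.......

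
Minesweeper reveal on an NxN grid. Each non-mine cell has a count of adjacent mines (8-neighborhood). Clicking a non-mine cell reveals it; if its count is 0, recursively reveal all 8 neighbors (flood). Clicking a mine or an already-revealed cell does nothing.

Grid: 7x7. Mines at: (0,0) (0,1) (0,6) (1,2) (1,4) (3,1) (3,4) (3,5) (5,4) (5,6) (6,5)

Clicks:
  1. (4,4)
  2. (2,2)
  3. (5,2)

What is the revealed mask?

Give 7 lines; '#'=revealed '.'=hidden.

Click 1 (4,4) count=3: revealed 1 new [(4,4)] -> total=1
Click 2 (2,2) count=2: revealed 1 new [(2,2)] -> total=2
Click 3 (5,2) count=0: revealed 12 new [(4,0) (4,1) (4,2) (4,3) (5,0) (5,1) (5,2) (5,3) (6,0) (6,1) (6,2) (6,3)] -> total=14

Answer: .......
.......
..#....
.......
#####..
####...
####...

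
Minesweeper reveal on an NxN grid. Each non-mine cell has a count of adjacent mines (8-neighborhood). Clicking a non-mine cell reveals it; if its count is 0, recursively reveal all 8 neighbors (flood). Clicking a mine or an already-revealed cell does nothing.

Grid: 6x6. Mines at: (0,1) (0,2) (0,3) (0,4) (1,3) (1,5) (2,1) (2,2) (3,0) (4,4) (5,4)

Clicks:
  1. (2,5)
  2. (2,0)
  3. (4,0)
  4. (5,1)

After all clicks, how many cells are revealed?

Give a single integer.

Answer: 13

Derivation:
Click 1 (2,5) count=1: revealed 1 new [(2,5)] -> total=1
Click 2 (2,0) count=2: revealed 1 new [(2,0)] -> total=2
Click 3 (4,0) count=1: revealed 1 new [(4,0)] -> total=3
Click 4 (5,1) count=0: revealed 10 new [(3,1) (3,2) (3,3) (4,1) (4,2) (4,3) (5,0) (5,1) (5,2) (5,3)] -> total=13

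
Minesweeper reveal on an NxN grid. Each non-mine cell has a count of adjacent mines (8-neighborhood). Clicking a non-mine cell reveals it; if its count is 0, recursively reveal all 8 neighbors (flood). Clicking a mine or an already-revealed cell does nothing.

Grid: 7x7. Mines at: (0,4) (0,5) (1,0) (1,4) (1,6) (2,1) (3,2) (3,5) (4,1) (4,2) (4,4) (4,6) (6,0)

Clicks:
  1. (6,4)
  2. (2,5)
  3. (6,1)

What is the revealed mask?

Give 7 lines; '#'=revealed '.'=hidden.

Answer: .......
.......
.....#.
.......
.......
.######
.######

Derivation:
Click 1 (6,4) count=0: revealed 12 new [(5,1) (5,2) (5,3) (5,4) (5,5) (5,6) (6,1) (6,2) (6,3) (6,4) (6,5) (6,6)] -> total=12
Click 2 (2,5) count=3: revealed 1 new [(2,5)] -> total=13
Click 3 (6,1) count=1: revealed 0 new [(none)] -> total=13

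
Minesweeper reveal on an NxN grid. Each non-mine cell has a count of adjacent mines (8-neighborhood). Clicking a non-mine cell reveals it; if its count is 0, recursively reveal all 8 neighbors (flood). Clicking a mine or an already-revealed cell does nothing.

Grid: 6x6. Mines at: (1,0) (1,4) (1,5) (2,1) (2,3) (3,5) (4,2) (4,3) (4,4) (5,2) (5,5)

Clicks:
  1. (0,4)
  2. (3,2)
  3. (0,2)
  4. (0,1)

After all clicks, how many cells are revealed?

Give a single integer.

Answer: 8

Derivation:
Click 1 (0,4) count=2: revealed 1 new [(0,4)] -> total=1
Click 2 (3,2) count=4: revealed 1 new [(3,2)] -> total=2
Click 3 (0,2) count=0: revealed 6 new [(0,1) (0,2) (0,3) (1,1) (1,2) (1,3)] -> total=8
Click 4 (0,1) count=1: revealed 0 new [(none)] -> total=8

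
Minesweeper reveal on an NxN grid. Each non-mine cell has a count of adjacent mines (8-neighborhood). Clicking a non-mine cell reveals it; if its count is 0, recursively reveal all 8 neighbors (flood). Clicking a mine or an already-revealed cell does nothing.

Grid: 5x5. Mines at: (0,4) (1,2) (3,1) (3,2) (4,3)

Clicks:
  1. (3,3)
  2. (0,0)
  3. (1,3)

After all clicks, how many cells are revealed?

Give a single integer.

Click 1 (3,3) count=2: revealed 1 new [(3,3)] -> total=1
Click 2 (0,0) count=0: revealed 6 new [(0,0) (0,1) (1,0) (1,1) (2,0) (2,1)] -> total=7
Click 3 (1,3) count=2: revealed 1 new [(1,3)] -> total=8

Answer: 8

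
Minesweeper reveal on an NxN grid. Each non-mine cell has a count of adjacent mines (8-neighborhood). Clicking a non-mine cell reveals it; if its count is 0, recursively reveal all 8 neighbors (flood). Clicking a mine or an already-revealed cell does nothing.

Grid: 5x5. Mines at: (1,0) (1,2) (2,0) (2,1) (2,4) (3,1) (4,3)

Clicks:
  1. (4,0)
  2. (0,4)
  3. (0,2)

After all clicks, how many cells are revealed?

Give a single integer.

Click 1 (4,0) count=1: revealed 1 new [(4,0)] -> total=1
Click 2 (0,4) count=0: revealed 4 new [(0,3) (0,4) (1,3) (1,4)] -> total=5
Click 3 (0,2) count=1: revealed 1 new [(0,2)] -> total=6

Answer: 6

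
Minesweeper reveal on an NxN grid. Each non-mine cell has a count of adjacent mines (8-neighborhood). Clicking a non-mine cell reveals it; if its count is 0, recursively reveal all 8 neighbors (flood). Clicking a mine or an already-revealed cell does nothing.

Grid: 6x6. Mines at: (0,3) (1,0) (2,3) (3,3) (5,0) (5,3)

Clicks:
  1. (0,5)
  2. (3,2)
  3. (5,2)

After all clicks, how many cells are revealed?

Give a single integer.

Click 1 (0,5) count=0: revealed 12 new [(0,4) (0,5) (1,4) (1,5) (2,4) (2,5) (3,4) (3,5) (4,4) (4,5) (5,4) (5,5)] -> total=12
Click 2 (3,2) count=2: revealed 1 new [(3,2)] -> total=13
Click 3 (5,2) count=1: revealed 1 new [(5,2)] -> total=14

Answer: 14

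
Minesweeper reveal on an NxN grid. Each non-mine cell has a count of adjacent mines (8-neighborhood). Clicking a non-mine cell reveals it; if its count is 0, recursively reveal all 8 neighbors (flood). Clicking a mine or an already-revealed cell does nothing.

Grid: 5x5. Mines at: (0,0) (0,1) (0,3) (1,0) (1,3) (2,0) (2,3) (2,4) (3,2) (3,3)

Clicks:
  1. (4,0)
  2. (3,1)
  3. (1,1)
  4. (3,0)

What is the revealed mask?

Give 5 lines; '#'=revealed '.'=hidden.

Click 1 (4,0) count=0: revealed 4 new [(3,0) (3,1) (4,0) (4,1)] -> total=4
Click 2 (3,1) count=2: revealed 0 new [(none)] -> total=4
Click 3 (1,1) count=4: revealed 1 new [(1,1)] -> total=5
Click 4 (3,0) count=1: revealed 0 new [(none)] -> total=5

Answer: .....
.#...
.....
##...
##...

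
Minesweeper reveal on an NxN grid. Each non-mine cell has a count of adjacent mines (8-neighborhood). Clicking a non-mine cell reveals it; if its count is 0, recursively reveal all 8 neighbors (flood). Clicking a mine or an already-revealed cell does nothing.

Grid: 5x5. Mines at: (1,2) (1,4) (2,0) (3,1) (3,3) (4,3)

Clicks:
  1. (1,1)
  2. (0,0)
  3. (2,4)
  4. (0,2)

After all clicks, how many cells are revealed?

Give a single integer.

Answer: 6

Derivation:
Click 1 (1,1) count=2: revealed 1 new [(1,1)] -> total=1
Click 2 (0,0) count=0: revealed 3 new [(0,0) (0,1) (1,0)] -> total=4
Click 3 (2,4) count=2: revealed 1 new [(2,4)] -> total=5
Click 4 (0,2) count=1: revealed 1 new [(0,2)] -> total=6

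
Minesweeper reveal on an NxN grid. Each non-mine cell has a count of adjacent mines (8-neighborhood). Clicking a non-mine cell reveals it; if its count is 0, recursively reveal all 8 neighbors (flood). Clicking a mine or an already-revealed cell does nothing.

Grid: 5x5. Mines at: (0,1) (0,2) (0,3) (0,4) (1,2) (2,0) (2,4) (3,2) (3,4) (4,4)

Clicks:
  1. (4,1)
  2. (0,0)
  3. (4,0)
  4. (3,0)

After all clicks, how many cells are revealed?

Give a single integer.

Click 1 (4,1) count=1: revealed 1 new [(4,1)] -> total=1
Click 2 (0,0) count=1: revealed 1 new [(0,0)] -> total=2
Click 3 (4,0) count=0: revealed 3 new [(3,0) (3,1) (4,0)] -> total=5
Click 4 (3,0) count=1: revealed 0 new [(none)] -> total=5

Answer: 5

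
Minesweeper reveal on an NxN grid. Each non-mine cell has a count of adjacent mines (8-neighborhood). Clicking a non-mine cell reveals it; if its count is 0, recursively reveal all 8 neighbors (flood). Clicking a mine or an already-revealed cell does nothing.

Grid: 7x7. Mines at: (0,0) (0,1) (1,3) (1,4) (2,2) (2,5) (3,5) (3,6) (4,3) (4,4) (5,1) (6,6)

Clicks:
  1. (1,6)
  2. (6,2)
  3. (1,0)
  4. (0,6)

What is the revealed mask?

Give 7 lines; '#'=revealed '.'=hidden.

Click 1 (1,6) count=1: revealed 1 new [(1,6)] -> total=1
Click 2 (6,2) count=1: revealed 1 new [(6,2)] -> total=2
Click 3 (1,0) count=2: revealed 1 new [(1,0)] -> total=3
Click 4 (0,6) count=0: revealed 3 new [(0,5) (0,6) (1,5)] -> total=6

Answer: .....##
#....##
.......
.......
.......
.......
..#....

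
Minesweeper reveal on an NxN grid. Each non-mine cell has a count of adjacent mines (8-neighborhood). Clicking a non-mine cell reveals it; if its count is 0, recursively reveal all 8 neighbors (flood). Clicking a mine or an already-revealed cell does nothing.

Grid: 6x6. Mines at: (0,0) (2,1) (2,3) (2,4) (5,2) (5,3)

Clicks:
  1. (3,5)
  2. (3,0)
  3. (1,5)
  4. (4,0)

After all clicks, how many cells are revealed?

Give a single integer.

Click 1 (3,5) count=1: revealed 1 new [(3,5)] -> total=1
Click 2 (3,0) count=1: revealed 1 new [(3,0)] -> total=2
Click 3 (1,5) count=1: revealed 1 new [(1,5)] -> total=3
Click 4 (4,0) count=0: revealed 5 new [(3,1) (4,0) (4,1) (5,0) (5,1)] -> total=8

Answer: 8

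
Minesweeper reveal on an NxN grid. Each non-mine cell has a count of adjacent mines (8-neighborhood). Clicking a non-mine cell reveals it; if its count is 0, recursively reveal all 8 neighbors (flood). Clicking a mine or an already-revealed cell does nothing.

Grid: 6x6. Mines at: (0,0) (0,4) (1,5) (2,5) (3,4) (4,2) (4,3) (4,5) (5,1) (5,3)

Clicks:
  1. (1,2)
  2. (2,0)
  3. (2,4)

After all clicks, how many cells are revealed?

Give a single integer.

Answer: 18

Derivation:
Click 1 (1,2) count=0: revealed 17 new [(0,1) (0,2) (0,3) (1,0) (1,1) (1,2) (1,3) (2,0) (2,1) (2,2) (2,3) (3,0) (3,1) (3,2) (3,3) (4,0) (4,1)] -> total=17
Click 2 (2,0) count=0: revealed 0 new [(none)] -> total=17
Click 3 (2,4) count=3: revealed 1 new [(2,4)] -> total=18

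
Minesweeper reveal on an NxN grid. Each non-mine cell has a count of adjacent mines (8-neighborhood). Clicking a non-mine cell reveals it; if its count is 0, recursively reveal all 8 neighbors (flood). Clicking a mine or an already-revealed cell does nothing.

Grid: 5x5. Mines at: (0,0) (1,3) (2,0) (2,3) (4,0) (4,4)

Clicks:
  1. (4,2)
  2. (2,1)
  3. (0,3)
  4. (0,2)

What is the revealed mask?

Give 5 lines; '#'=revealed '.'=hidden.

Click 1 (4,2) count=0: revealed 6 new [(3,1) (3,2) (3,3) (4,1) (4,2) (4,3)] -> total=6
Click 2 (2,1) count=1: revealed 1 new [(2,1)] -> total=7
Click 3 (0,3) count=1: revealed 1 new [(0,3)] -> total=8
Click 4 (0,2) count=1: revealed 1 new [(0,2)] -> total=9

Answer: ..##.
.....
.#...
.###.
.###.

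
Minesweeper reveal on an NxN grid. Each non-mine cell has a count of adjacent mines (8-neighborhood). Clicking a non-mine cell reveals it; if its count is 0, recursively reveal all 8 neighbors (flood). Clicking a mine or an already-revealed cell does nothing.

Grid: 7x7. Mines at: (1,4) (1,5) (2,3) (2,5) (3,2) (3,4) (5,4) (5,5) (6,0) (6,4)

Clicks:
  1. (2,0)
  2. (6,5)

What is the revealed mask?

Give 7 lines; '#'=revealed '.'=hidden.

Click 1 (2,0) count=0: revealed 17 new [(0,0) (0,1) (0,2) (0,3) (1,0) (1,1) (1,2) (1,3) (2,0) (2,1) (2,2) (3,0) (3,1) (4,0) (4,1) (5,0) (5,1)] -> total=17
Click 2 (6,5) count=3: revealed 1 new [(6,5)] -> total=18

Answer: ####...
####...
###....
##.....
##.....
##.....
.....#.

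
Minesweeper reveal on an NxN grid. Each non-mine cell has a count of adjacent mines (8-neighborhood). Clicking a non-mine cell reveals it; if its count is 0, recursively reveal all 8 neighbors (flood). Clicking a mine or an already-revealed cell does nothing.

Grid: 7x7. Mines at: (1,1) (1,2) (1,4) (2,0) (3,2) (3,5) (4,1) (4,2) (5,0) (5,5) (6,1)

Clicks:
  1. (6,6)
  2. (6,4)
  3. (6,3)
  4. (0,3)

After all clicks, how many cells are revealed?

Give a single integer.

Click 1 (6,6) count=1: revealed 1 new [(6,6)] -> total=1
Click 2 (6,4) count=1: revealed 1 new [(6,4)] -> total=2
Click 3 (6,3) count=0: revealed 5 new [(5,2) (5,3) (5,4) (6,2) (6,3)] -> total=7
Click 4 (0,3) count=2: revealed 1 new [(0,3)] -> total=8

Answer: 8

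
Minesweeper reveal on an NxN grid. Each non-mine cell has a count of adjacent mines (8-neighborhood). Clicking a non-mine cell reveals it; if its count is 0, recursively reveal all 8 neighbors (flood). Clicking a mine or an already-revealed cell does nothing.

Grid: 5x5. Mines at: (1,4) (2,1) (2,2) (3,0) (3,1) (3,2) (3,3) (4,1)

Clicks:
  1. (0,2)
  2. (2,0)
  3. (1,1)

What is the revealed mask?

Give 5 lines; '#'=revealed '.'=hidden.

Click 1 (0,2) count=0: revealed 8 new [(0,0) (0,1) (0,2) (0,3) (1,0) (1,1) (1,2) (1,3)] -> total=8
Click 2 (2,0) count=3: revealed 1 new [(2,0)] -> total=9
Click 3 (1,1) count=2: revealed 0 new [(none)] -> total=9

Answer: ####.
####.
#....
.....
.....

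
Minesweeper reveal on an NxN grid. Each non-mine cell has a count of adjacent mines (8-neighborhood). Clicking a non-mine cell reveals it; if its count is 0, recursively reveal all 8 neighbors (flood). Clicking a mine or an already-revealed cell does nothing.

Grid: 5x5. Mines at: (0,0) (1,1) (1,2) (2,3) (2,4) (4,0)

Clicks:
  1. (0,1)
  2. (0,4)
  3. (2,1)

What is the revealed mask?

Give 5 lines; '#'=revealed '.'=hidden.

Click 1 (0,1) count=3: revealed 1 new [(0,1)] -> total=1
Click 2 (0,4) count=0: revealed 4 new [(0,3) (0,4) (1,3) (1,4)] -> total=5
Click 3 (2,1) count=2: revealed 1 new [(2,1)] -> total=6

Answer: .#.##
...##
.#...
.....
.....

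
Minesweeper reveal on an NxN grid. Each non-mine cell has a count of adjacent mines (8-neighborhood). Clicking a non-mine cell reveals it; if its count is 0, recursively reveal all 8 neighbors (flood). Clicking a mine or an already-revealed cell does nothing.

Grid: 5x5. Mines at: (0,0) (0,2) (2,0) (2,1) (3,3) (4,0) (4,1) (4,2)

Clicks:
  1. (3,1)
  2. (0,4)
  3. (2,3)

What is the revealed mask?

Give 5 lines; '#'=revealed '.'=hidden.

Click 1 (3,1) count=5: revealed 1 new [(3,1)] -> total=1
Click 2 (0,4) count=0: revealed 6 new [(0,3) (0,4) (1,3) (1,4) (2,3) (2,4)] -> total=7
Click 3 (2,3) count=1: revealed 0 new [(none)] -> total=7

Answer: ...##
...##
...##
.#...
.....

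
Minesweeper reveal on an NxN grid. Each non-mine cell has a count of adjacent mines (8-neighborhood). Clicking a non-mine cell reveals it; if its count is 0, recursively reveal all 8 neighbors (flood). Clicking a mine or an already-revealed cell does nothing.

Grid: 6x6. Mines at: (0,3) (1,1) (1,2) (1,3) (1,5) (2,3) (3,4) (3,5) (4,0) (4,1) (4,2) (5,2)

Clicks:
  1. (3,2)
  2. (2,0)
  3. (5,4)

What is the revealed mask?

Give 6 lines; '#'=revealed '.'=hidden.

Click 1 (3,2) count=3: revealed 1 new [(3,2)] -> total=1
Click 2 (2,0) count=1: revealed 1 new [(2,0)] -> total=2
Click 3 (5,4) count=0: revealed 6 new [(4,3) (4,4) (4,5) (5,3) (5,4) (5,5)] -> total=8

Answer: ......
......
#.....
..#...
...###
...###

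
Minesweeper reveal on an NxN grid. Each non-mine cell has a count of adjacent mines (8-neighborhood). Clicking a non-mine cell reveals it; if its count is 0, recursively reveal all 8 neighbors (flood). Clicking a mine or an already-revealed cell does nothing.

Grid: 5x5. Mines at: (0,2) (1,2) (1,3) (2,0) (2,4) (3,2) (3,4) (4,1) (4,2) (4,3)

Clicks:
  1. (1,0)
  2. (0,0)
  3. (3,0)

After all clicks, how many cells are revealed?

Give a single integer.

Answer: 5

Derivation:
Click 1 (1,0) count=1: revealed 1 new [(1,0)] -> total=1
Click 2 (0,0) count=0: revealed 3 new [(0,0) (0,1) (1,1)] -> total=4
Click 3 (3,0) count=2: revealed 1 new [(3,0)] -> total=5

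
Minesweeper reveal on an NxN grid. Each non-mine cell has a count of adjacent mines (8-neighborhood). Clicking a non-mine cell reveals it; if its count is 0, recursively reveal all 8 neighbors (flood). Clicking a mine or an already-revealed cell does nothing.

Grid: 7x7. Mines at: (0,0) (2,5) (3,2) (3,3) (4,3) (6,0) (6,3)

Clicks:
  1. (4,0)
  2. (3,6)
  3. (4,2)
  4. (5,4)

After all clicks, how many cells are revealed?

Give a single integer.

Answer: 13

Derivation:
Click 1 (4,0) count=0: revealed 10 new [(1,0) (1,1) (2,0) (2,1) (3,0) (3,1) (4,0) (4,1) (5,0) (5,1)] -> total=10
Click 2 (3,6) count=1: revealed 1 new [(3,6)] -> total=11
Click 3 (4,2) count=3: revealed 1 new [(4,2)] -> total=12
Click 4 (5,4) count=2: revealed 1 new [(5,4)] -> total=13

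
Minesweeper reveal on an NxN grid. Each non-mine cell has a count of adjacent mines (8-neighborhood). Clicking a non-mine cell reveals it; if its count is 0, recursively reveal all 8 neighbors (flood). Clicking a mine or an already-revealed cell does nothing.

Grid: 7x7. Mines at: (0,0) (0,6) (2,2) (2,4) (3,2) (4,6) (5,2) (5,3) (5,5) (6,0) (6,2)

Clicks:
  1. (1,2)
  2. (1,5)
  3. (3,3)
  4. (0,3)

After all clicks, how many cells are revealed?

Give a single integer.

Answer: 11

Derivation:
Click 1 (1,2) count=1: revealed 1 new [(1,2)] -> total=1
Click 2 (1,5) count=2: revealed 1 new [(1,5)] -> total=2
Click 3 (3,3) count=3: revealed 1 new [(3,3)] -> total=3
Click 4 (0,3) count=0: revealed 8 new [(0,1) (0,2) (0,3) (0,4) (0,5) (1,1) (1,3) (1,4)] -> total=11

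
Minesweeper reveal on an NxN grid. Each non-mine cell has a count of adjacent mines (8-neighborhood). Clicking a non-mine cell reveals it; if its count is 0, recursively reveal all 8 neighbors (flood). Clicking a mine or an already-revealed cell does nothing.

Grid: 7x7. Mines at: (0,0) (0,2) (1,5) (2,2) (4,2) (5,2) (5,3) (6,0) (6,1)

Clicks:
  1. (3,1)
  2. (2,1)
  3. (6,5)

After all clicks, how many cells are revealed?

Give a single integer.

Click 1 (3,1) count=2: revealed 1 new [(3,1)] -> total=1
Click 2 (2,1) count=1: revealed 1 new [(2,1)] -> total=2
Click 3 (6,5) count=0: revealed 18 new [(2,3) (2,4) (2,5) (2,6) (3,3) (3,4) (3,5) (3,6) (4,3) (4,4) (4,5) (4,6) (5,4) (5,5) (5,6) (6,4) (6,5) (6,6)] -> total=20

Answer: 20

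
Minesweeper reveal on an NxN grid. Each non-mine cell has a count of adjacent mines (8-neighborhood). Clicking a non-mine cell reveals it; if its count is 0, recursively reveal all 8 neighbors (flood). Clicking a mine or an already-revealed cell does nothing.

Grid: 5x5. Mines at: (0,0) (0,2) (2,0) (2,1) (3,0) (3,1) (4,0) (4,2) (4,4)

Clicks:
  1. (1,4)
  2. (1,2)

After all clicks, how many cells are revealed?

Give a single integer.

Answer: 11

Derivation:
Click 1 (1,4) count=0: revealed 11 new [(0,3) (0,4) (1,2) (1,3) (1,4) (2,2) (2,3) (2,4) (3,2) (3,3) (3,4)] -> total=11
Click 2 (1,2) count=2: revealed 0 new [(none)] -> total=11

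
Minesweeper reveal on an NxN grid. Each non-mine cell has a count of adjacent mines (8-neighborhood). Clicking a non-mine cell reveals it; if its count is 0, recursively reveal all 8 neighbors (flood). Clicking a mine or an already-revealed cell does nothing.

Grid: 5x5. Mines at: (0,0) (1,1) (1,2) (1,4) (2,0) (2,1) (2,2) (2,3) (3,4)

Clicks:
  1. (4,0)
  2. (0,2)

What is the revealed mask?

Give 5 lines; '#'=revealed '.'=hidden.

Click 1 (4,0) count=0: revealed 8 new [(3,0) (3,1) (3,2) (3,3) (4,0) (4,1) (4,2) (4,3)] -> total=8
Click 2 (0,2) count=2: revealed 1 new [(0,2)] -> total=9

Answer: ..#..
.....
.....
####.
####.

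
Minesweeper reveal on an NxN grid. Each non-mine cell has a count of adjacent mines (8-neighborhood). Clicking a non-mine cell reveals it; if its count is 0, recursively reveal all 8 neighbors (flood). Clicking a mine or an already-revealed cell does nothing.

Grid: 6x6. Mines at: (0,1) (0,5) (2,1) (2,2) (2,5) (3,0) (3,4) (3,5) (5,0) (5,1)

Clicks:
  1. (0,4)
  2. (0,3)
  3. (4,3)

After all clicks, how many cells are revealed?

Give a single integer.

Answer: 7

Derivation:
Click 1 (0,4) count=1: revealed 1 new [(0,4)] -> total=1
Click 2 (0,3) count=0: revealed 5 new [(0,2) (0,3) (1,2) (1,3) (1,4)] -> total=6
Click 3 (4,3) count=1: revealed 1 new [(4,3)] -> total=7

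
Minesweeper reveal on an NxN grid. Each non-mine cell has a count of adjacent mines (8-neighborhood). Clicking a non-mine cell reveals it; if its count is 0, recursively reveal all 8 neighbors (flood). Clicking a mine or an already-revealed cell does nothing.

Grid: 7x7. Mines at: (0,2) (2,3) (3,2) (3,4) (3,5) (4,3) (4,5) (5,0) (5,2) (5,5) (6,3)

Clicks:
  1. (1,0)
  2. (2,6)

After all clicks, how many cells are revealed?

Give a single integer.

Click 1 (1,0) count=0: revealed 10 new [(0,0) (0,1) (1,0) (1,1) (2,0) (2,1) (3,0) (3,1) (4,0) (4,1)] -> total=10
Click 2 (2,6) count=1: revealed 1 new [(2,6)] -> total=11

Answer: 11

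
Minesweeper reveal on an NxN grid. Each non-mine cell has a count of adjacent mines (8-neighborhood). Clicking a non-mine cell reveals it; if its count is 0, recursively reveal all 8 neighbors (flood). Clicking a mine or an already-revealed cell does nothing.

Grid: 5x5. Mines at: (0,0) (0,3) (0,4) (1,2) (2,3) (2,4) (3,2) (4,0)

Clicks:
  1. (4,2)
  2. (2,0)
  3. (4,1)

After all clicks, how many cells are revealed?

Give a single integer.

Answer: 8

Derivation:
Click 1 (4,2) count=1: revealed 1 new [(4,2)] -> total=1
Click 2 (2,0) count=0: revealed 6 new [(1,0) (1,1) (2,0) (2,1) (3,0) (3,1)] -> total=7
Click 3 (4,1) count=2: revealed 1 new [(4,1)] -> total=8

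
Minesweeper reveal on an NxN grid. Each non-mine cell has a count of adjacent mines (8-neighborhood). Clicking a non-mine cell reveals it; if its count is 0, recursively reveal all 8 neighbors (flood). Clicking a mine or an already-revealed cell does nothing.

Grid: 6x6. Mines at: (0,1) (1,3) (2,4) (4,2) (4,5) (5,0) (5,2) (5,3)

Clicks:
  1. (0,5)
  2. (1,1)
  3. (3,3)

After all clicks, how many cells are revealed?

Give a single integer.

Answer: 6

Derivation:
Click 1 (0,5) count=0: revealed 4 new [(0,4) (0,5) (1,4) (1,5)] -> total=4
Click 2 (1,1) count=1: revealed 1 new [(1,1)] -> total=5
Click 3 (3,3) count=2: revealed 1 new [(3,3)] -> total=6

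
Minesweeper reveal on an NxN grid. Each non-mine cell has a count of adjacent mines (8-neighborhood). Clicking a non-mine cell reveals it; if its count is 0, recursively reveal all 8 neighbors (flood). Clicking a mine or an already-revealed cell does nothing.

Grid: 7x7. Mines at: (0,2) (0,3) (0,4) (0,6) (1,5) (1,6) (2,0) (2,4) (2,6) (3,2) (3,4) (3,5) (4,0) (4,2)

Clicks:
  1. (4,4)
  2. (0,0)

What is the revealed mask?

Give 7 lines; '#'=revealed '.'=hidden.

Click 1 (4,4) count=2: revealed 1 new [(4,4)] -> total=1
Click 2 (0,0) count=0: revealed 4 new [(0,0) (0,1) (1,0) (1,1)] -> total=5

Answer: ##.....
##.....
.......
.......
....#..
.......
.......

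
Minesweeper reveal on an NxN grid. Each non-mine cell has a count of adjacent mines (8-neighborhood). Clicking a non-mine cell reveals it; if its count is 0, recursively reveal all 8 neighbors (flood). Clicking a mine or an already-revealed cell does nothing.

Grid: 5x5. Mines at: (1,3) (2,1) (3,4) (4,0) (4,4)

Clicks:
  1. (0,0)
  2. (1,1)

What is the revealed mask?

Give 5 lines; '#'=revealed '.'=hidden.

Answer: ###..
###..
.....
.....
.....

Derivation:
Click 1 (0,0) count=0: revealed 6 new [(0,0) (0,1) (0,2) (1,0) (1,1) (1,2)] -> total=6
Click 2 (1,1) count=1: revealed 0 new [(none)] -> total=6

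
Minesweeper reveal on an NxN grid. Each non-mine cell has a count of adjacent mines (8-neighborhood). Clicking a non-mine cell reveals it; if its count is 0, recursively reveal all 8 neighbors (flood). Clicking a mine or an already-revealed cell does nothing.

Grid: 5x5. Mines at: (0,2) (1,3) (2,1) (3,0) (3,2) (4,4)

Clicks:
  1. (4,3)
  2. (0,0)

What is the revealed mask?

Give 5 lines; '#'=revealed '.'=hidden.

Click 1 (4,3) count=2: revealed 1 new [(4,3)] -> total=1
Click 2 (0,0) count=0: revealed 4 new [(0,0) (0,1) (1,0) (1,1)] -> total=5

Answer: ##...
##...
.....
.....
...#.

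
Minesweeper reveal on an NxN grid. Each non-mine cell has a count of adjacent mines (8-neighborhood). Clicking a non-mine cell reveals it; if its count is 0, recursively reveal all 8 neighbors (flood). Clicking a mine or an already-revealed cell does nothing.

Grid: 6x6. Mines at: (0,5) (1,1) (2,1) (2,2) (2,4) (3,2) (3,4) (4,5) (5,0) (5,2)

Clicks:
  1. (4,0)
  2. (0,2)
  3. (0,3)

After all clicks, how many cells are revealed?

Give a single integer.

Click 1 (4,0) count=1: revealed 1 new [(4,0)] -> total=1
Click 2 (0,2) count=1: revealed 1 new [(0,2)] -> total=2
Click 3 (0,3) count=0: revealed 5 new [(0,3) (0,4) (1,2) (1,3) (1,4)] -> total=7

Answer: 7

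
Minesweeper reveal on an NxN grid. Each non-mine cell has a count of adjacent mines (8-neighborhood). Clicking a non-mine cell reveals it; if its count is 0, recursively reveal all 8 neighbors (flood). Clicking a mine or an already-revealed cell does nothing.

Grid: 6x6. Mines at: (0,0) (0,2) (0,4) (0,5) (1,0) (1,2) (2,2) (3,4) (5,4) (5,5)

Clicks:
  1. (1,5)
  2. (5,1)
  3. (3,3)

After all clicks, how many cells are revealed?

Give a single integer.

Click 1 (1,5) count=2: revealed 1 new [(1,5)] -> total=1
Click 2 (5,1) count=0: revealed 14 new [(2,0) (2,1) (3,0) (3,1) (3,2) (3,3) (4,0) (4,1) (4,2) (4,3) (5,0) (5,1) (5,2) (5,3)] -> total=15
Click 3 (3,3) count=2: revealed 0 new [(none)] -> total=15

Answer: 15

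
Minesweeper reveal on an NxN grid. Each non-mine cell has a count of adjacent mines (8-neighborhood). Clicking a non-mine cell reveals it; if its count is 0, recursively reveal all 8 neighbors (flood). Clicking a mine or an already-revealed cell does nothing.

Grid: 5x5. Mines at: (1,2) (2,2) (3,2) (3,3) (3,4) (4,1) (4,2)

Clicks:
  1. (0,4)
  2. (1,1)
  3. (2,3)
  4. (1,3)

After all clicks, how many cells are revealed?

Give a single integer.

Answer: 7

Derivation:
Click 1 (0,4) count=0: revealed 6 new [(0,3) (0,4) (1,3) (1,4) (2,3) (2,4)] -> total=6
Click 2 (1,1) count=2: revealed 1 new [(1,1)] -> total=7
Click 3 (2,3) count=5: revealed 0 new [(none)] -> total=7
Click 4 (1,3) count=2: revealed 0 new [(none)] -> total=7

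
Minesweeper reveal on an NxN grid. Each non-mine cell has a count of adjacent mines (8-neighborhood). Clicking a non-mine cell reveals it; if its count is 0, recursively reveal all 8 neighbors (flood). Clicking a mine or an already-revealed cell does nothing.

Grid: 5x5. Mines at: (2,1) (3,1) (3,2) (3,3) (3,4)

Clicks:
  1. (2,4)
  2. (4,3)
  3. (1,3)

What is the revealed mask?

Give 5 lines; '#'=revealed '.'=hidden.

Click 1 (2,4) count=2: revealed 1 new [(2,4)] -> total=1
Click 2 (4,3) count=3: revealed 1 new [(4,3)] -> total=2
Click 3 (1,3) count=0: revealed 12 new [(0,0) (0,1) (0,2) (0,3) (0,4) (1,0) (1,1) (1,2) (1,3) (1,4) (2,2) (2,3)] -> total=14

Answer: #####
#####
..###
.....
...#.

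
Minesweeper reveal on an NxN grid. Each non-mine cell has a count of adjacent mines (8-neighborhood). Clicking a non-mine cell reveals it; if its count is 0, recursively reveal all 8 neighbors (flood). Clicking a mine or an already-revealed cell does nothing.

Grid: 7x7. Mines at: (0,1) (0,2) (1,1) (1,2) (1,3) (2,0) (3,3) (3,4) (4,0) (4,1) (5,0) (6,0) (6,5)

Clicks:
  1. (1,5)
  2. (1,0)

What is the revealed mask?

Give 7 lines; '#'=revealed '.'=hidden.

Click 1 (1,5) count=0: revealed 15 new [(0,4) (0,5) (0,6) (1,4) (1,5) (1,6) (2,4) (2,5) (2,6) (3,5) (3,6) (4,5) (4,6) (5,5) (5,6)] -> total=15
Click 2 (1,0) count=3: revealed 1 new [(1,0)] -> total=16

Answer: ....###
#...###
....###
.....##
.....##
.....##
.......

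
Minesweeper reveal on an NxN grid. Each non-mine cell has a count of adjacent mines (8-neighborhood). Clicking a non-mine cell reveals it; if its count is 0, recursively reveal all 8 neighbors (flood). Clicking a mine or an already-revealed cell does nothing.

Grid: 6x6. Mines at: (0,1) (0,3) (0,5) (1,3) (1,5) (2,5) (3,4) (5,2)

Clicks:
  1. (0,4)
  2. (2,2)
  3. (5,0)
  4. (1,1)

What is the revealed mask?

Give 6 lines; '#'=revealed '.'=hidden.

Answer: ....#.
###...
####..
####..
####..
##....

Derivation:
Click 1 (0,4) count=4: revealed 1 new [(0,4)] -> total=1
Click 2 (2,2) count=1: revealed 1 new [(2,2)] -> total=2
Click 3 (5,0) count=0: revealed 16 new [(1,0) (1,1) (1,2) (2,0) (2,1) (2,3) (3,0) (3,1) (3,2) (3,3) (4,0) (4,1) (4,2) (4,3) (5,0) (5,1)] -> total=18
Click 4 (1,1) count=1: revealed 0 new [(none)] -> total=18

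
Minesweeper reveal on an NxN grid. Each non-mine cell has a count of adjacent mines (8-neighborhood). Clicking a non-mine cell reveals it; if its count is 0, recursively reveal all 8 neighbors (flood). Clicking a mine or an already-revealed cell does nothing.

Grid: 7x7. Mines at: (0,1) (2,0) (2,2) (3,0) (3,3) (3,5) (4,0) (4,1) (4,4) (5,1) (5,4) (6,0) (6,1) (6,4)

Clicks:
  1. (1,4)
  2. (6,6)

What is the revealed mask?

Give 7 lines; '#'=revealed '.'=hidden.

Answer: ..#####
..#####
...####
.......
.....##
.....##
.....##

Derivation:
Click 1 (1,4) count=0: revealed 14 new [(0,2) (0,3) (0,4) (0,5) (0,6) (1,2) (1,3) (1,4) (1,5) (1,6) (2,3) (2,4) (2,5) (2,6)] -> total=14
Click 2 (6,6) count=0: revealed 6 new [(4,5) (4,6) (5,5) (5,6) (6,5) (6,6)] -> total=20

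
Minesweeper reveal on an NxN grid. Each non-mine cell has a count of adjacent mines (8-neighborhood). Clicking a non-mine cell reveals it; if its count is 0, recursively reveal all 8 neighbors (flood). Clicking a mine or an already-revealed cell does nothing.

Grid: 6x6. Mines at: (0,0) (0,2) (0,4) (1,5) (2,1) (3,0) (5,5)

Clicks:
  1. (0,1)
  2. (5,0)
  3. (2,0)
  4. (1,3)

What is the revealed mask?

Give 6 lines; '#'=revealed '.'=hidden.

Answer: .#....
..###.
#.####
.#####
######
#####.

Derivation:
Click 1 (0,1) count=2: revealed 1 new [(0,1)] -> total=1
Click 2 (5,0) count=0: revealed 23 new [(1,2) (1,3) (1,4) (2,2) (2,3) (2,4) (2,5) (3,1) (3,2) (3,3) (3,4) (3,5) (4,0) (4,1) (4,2) (4,3) (4,4) (4,5) (5,0) (5,1) (5,2) (5,3) (5,4)] -> total=24
Click 3 (2,0) count=2: revealed 1 new [(2,0)] -> total=25
Click 4 (1,3) count=2: revealed 0 new [(none)] -> total=25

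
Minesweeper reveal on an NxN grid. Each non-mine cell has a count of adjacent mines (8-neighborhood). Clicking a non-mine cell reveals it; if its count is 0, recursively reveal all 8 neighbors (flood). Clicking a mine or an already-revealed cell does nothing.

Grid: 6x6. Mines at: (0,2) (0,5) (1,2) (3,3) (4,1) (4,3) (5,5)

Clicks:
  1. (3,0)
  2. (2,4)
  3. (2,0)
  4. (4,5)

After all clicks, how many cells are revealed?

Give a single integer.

Answer: 10

Derivation:
Click 1 (3,0) count=1: revealed 1 new [(3,0)] -> total=1
Click 2 (2,4) count=1: revealed 1 new [(2,4)] -> total=2
Click 3 (2,0) count=0: revealed 7 new [(0,0) (0,1) (1,0) (1,1) (2,0) (2,1) (3,1)] -> total=9
Click 4 (4,5) count=1: revealed 1 new [(4,5)] -> total=10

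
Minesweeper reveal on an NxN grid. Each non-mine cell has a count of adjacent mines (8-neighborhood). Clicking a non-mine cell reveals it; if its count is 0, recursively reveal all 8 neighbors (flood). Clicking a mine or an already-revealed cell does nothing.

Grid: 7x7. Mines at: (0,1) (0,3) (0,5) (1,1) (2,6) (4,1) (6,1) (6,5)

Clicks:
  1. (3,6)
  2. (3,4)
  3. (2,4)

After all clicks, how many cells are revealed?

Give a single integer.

Click 1 (3,6) count=1: revealed 1 new [(3,6)] -> total=1
Click 2 (3,4) count=0: revealed 25 new [(1,2) (1,3) (1,4) (1,5) (2,2) (2,3) (2,4) (2,5) (3,2) (3,3) (3,4) (3,5) (4,2) (4,3) (4,4) (4,5) (4,6) (5,2) (5,3) (5,4) (5,5) (5,6) (6,2) (6,3) (6,4)] -> total=26
Click 3 (2,4) count=0: revealed 0 new [(none)] -> total=26

Answer: 26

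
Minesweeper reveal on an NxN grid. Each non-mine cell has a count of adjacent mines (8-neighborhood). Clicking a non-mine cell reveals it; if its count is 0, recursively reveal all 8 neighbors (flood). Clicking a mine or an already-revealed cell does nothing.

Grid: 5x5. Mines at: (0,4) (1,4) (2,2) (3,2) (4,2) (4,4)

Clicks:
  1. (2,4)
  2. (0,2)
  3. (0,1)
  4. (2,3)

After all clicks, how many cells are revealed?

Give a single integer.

Answer: 16

Derivation:
Click 1 (2,4) count=1: revealed 1 new [(2,4)] -> total=1
Click 2 (0,2) count=0: revealed 14 new [(0,0) (0,1) (0,2) (0,3) (1,0) (1,1) (1,2) (1,3) (2,0) (2,1) (3,0) (3,1) (4,0) (4,1)] -> total=15
Click 3 (0,1) count=0: revealed 0 new [(none)] -> total=15
Click 4 (2,3) count=3: revealed 1 new [(2,3)] -> total=16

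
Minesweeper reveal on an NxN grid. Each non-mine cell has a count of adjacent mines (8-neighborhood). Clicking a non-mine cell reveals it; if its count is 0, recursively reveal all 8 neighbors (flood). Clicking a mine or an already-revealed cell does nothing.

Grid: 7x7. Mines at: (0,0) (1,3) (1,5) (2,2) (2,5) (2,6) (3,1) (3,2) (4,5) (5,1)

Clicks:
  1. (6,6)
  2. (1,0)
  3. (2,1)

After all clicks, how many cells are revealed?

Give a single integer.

Answer: 15

Derivation:
Click 1 (6,6) count=0: revealed 13 new [(4,2) (4,3) (4,4) (5,2) (5,3) (5,4) (5,5) (5,6) (6,2) (6,3) (6,4) (6,5) (6,6)] -> total=13
Click 2 (1,0) count=1: revealed 1 new [(1,0)] -> total=14
Click 3 (2,1) count=3: revealed 1 new [(2,1)] -> total=15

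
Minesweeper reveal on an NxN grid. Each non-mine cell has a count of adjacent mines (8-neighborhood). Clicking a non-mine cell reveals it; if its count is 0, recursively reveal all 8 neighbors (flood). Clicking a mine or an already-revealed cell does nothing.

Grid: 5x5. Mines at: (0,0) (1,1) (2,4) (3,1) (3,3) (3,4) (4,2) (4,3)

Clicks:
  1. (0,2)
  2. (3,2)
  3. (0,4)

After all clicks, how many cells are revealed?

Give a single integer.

Click 1 (0,2) count=1: revealed 1 new [(0,2)] -> total=1
Click 2 (3,2) count=4: revealed 1 new [(3,2)] -> total=2
Click 3 (0,4) count=0: revealed 5 new [(0,3) (0,4) (1,2) (1,3) (1,4)] -> total=7

Answer: 7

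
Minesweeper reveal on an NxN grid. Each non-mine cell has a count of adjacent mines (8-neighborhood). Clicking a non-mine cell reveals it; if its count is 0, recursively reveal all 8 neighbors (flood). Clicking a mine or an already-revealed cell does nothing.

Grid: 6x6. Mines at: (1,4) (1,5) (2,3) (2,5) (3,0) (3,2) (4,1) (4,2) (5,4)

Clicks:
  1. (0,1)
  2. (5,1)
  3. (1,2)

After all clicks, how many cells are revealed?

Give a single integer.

Click 1 (0,1) count=0: revealed 11 new [(0,0) (0,1) (0,2) (0,3) (1,0) (1,1) (1,2) (1,3) (2,0) (2,1) (2,2)] -> total=11
Click 2 (5,1) count=2: revealed 1 new [(5,1)] -> total=12
Click 3 (1,2) count=1: revealed 0 new [(none)] -> total=12

Answer: 12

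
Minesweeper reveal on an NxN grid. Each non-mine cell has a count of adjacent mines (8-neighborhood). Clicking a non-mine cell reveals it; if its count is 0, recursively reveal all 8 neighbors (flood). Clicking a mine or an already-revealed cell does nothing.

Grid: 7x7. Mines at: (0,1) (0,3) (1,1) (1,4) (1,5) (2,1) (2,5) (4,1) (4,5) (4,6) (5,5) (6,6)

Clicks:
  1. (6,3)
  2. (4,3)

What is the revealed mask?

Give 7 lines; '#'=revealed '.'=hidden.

Click 1 (6,3) count=0: revealed 19 new [(2,2) (2,3) (2,4) (3,2) (3,3) (3,4) (4,2) (4,3) (4,4) (5,0) (5,1) (5,2) (5,3) (5,4) (6,0) (6,1) (6,2) (6,3) (6,4)] -> total=19
Click 2 (4,3) count=0: revealed 0 new [(none)] -> total=19

Answer: .......
.......
..###..
..###..
..###..
#####..
#####..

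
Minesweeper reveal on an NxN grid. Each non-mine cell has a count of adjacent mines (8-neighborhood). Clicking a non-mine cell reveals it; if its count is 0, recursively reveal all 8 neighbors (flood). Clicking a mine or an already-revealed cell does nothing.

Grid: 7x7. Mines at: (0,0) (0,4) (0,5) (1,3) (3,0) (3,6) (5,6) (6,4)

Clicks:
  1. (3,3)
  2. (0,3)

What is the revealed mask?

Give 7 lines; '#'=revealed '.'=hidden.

Click 1 (3,3) count=0: revealed 26 new [(2,1) (2,2) (2,3) (2,4) (2,5) (3,1) (3,2) (3,3) (3,4) (3,5) (4,0) (4,1) (4,2) (4,3) (4,4) (4,5) (5,0) (5,1) (5,2) (5,3) (5,4) (5,5) (6,0) (6,1) (6,2) (6,3)] -> total=26
Click 2 (0,3) count=2: revealed 1 new [(0,3)] -> total=27

Answer: ...#...
.......
.#####.
.#####.
######.
######.
####...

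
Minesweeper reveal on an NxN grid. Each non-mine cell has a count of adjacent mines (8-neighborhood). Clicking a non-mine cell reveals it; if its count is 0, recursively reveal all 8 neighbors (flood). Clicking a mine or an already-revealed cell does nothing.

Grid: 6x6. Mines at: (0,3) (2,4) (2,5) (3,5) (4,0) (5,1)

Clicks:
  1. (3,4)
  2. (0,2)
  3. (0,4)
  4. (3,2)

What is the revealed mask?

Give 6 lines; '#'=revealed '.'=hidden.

Answer: ###.#.
####..
####..
#####.
.#####
..####

Derivation:
Click 1 (3,4) count=3: revealed 1 new [(3,4)] -> total=1
Click 2 (0,2) count=1: revealed 1 new [(0,2)] -> total=2
Click 3 (0,4) count=1: revealed 1 new [(0,4)] -> total=3
Click 4 (3,2) count=0: revealed 23 new [(0,0) (0,1) (1,0) (1,1) (1,2) (1,3) (2,0) (2,1) (2,2) (2,3) (3,0) (3,1) (3,2) (3,3) (4,1) (4,2) (4,3) (4,4) (4,5) (5,2) (5,3) (5,4) (5,5)] -> total=26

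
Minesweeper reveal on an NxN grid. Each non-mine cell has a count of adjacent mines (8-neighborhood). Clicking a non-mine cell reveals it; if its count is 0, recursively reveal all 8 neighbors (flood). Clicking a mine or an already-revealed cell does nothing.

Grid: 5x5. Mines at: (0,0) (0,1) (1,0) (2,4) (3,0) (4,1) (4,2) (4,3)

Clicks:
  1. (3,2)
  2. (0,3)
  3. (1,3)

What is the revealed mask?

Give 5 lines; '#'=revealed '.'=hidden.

Click 1 (3,2) count=3: revealed 1 new [(3,2)] -> total=1
Click 2 (0,3) count=0: revealed 6 new [(0,2) (0,3) (0,4) (1,2) (1,3) (1,4)] -> total=7
Click 3 (1,3) count=1: revealed 0 new [(none)] -> total=7

Answer: ..###
..###
.....
..#..
.....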